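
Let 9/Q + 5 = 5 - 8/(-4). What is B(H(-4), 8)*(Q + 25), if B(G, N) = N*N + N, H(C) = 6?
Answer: 2124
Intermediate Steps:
B(G, N) = N + N² (B(G, N) = N² + N = N + N²)
Q = 9/2 (Q = 9/(-5 + (5 - 8/(-4))) = 9/(-5 + (5 - 8*(-1)/4)) = 9/(-5 + (5 - 2*(-1))) = 9/(-5 + (5 + 2)) = 9/(-5 + 7) = 9/2 ≈ 4.5000)
B(H(-4), 8)*(Q + 25) = (8*(1 + 8))*(9/2 + 25) = (8*9)*(59/2) = 72*(59/2) = 2124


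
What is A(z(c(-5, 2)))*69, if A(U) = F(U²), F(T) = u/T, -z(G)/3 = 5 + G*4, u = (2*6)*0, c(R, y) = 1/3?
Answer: 0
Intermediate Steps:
c(R, y) = ⅓
u = 0 (u = 12*0 = 0)
z(G) = -15 - 12*G (z(G) = -3*(5 + G*4) = -3*(5 + 4*G) = -15 - 12*G)
F(T) = 0 (F(T) = 0/T = 0)
A(U) = 0
A(z(c(-5, 2)))*69 = 0*69 = 0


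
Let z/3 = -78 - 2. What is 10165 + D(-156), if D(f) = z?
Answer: 9925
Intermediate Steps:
z = -240 (z = 3*(-78 - 2) = 3*(-80) = -240)
D(f) = -240
10165 + D(-156) = 10165 - 240 = 9925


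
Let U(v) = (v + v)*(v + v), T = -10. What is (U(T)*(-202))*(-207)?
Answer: 16725600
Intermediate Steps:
U(v) = 4*v**2 (U(v) = (2*v)*(2*v) = 4*v**2)
(U(T)*(-202))*(-207) = ((4*(-10)**2)*(-202))*(-207) = ((4*100)*(-202))*(-207) = (400*(-202))*(-207) = -80800*(-207) = 16725600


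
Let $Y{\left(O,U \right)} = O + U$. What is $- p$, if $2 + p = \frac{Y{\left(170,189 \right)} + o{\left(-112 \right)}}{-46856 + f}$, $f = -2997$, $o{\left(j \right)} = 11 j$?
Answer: $\frac{98833}{49853} \approx 1.9825$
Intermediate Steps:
$p = - \frac{98833}{49853}$ ($p = -2 + \frac{\left(170 + 189\right) + 11 \left(-112\right)}{-46856 - 2997} = -2 + \frac{359 - 1232}{-49853} = -2 - - \frac{873}{49853} = -2 + \frac{873}{49853} = - \frac{98833}{49853} \approx -1.9825$)
$- p = \left(-1\right) \left(- \frac{98833}{49853}\right) = \frac{98833}{49853}$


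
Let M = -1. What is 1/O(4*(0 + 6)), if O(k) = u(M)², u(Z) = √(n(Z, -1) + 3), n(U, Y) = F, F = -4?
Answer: -1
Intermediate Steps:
n(U, Y) = -4
u(Z) = I (u(Z) = √(-4 + 3) = √(-1) = I)
O(k) = -1 (O(k) = I² = -1)
1/O(4*(0 + 6)) = 1/(-1) = -1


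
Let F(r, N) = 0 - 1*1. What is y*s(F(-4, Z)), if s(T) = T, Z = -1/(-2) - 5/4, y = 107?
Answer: -107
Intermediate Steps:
Z = -3/4 (Z = -1*(-1/2) - 5*1/4 = 1/2 - 5/4 = -3/4 ≈ -0.75000)
F(r, N) = -1 (F(r, N) = 0 - 1 = -1)
y*s(F(-4, Z)) = 107*(-1) = -107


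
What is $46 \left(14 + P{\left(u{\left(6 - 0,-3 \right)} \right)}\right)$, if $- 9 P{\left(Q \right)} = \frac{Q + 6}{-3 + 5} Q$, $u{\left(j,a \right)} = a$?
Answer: $667$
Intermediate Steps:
$P{\left(Q \right)} = - \frac{Q \left(3 + \frac{Q}{2}\right)}{9}$ ($P{\left(Q \right)} = - \frac{\frac{Q + 6}{-3 + 5} Q}{9} = - \frac{\frac{6 + Q}{2} Q}{9} = - \frac{\left(6 + Q\right) \frac{1}{2} Q}{9} = - \frac{\left(3 + \frac{Q}{2}\right) Q}{9} = - \frac{Q \left(3 + \frac{Q}{2}\right)}{9}$)
$46 \left(14 + P{\left(u{\left(6 - 0,-3 \right)} \right)}\right) = 46 \left(14 - - \frac{6 - 3}{6}\right) = 46 \left(14 - \left(- \frac{1}{6}\right) 3\right) = 46 \left(14 + \frac{1}{2}\right) = 46 \cdot \frac{29}{2} = 667$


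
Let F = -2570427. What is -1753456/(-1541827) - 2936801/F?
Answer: 244193776247/107112263517 ≈ 2.2798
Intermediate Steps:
-1753456/(-1541827) - 2936801/F = -1753456/(-1541827) - 2936801/(-2570427) = -1753456*(-1/1541827) - 2936801*(-1/2570427) = 1753456/1541827 + 79373/69471 = 244193776247/107112263517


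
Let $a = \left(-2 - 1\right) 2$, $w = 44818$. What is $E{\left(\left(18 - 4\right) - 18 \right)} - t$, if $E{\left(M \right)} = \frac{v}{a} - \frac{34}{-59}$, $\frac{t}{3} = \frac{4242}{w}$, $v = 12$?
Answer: $- \frac{2257773}{1322131} \approx -1.7077$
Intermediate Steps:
$a = -6$ ($a = \left(-3\right) 2 = -6$)
$t = \frac{6363}{22409}$ ($t = 3 \cdot \frac{4242}{44818} = 3 \cdot 4242 \cdot \frac{1}{44818} = 3 \cdot \frac{2121}{22409} = \frac{6363}{22409} \approx 0.28395$)
$E{\left(M \right)} = - \frac{84}{59}$ ($E{\left(M \right)} = \frac{12}{-6} - \frac{34}{-59} = 12 \left(- \frac{1}{6}\right) - - \frac{34}{59} = -2 + \frac{34}{59} = - \frac{84}{59}$)
$E{\left(\left(18 - 4\right) - 18 \right)} - t = - \frac{84}{59} - \frac{6363}{22409} = - \frac{2257773}{1322131}$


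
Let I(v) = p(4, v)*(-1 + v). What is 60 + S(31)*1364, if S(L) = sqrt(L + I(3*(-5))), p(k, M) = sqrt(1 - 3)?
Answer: 60 + 1364*sqrt(31 - 16*I*sqrt(2)) ≈ 8093.7 - 2620.1*I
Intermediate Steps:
p(k, M) = I*sqrt(2) (p(k, M) = sqrt(-2) = I*sqrt(2))
I(v) = I*sqrt(2)*(-1 + v) (I(v) = (I*sqrt(2))*(-1 + v) = I*sqrt(2)*(-1 + v))
S(L) = sqrt(L - 16*I*sqrt(2)) (S(L) = sqrt(L + I*sqrt(2)*(-1 + 3*(-5))) = sqrt(L + I*sqrt(2)*(-1 - 15)) = sqrt(L + I*sqrt(2)*(-16)) = sqrt(L - 16*I*sqrt(2)))
60 + S(31)*1364 = 60 + sqrt(31 - 16*I*sqrt(2))*1364 = 60 + 1364*sqrt(31 - 16*I*sqrt(2))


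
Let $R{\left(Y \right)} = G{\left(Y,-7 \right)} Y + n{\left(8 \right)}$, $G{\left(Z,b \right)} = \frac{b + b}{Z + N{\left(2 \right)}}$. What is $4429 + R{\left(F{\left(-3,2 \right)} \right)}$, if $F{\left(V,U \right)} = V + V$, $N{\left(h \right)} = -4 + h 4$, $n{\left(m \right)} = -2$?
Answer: $4385$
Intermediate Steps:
$N{\left(h \right)} = -4 + 4 h$
$F{\left(V,U \right)} = 2 V$
$G{\left(Z,b \right)} = \frac{2 b}{4 + Z}$ ($G{\left(Z,b \right)} = \frac{b + b}{Z + \left(-4 + 4 \cdot 2\right)} = \frac{2 b}{Z + \left(-4 + 8\right)} = \frac{2 b}{Z + 4} = \frac{2 b}{4 + Z}$)
$R{\left(Y \right)} = -2 - \frac{14 Y}{4 + Y}$ ($R{\left(Y \right)} = 2 \left(-7\right) \frac{1}{4 + Y} Y - 2 = - \frac{14}{4 + Y} Y - 2 = - \frac{14 Y}{4 + Y} - 2 = -2 - \frac{14 Y}{4 + Y}$)
$4429 + R{\left(F{\left(-3,2 \right)} \right)} = 4429 + \frac{8 \left(-1 - 2 \cdot 2 \left(-3\right)\right)}{4 + 2 \left(-3\right)} = 4429 + \frac{8 \left(-1 - -12\right)}{4 - 6} = 4429 + \frac{8 \left(-1 + 12\right)}{-2} = 4429 + 8 \left(- \frac{1}{2}\right) 11 = 4429 - 44 = 4385$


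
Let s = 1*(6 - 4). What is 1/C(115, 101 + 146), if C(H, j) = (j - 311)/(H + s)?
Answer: -117/64 ≈ -1.8281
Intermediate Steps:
s = 2 (s = 1*2 = 2)
C(H, j) = (-311 + j)/(2 + H) (C(H, j) = (j - 311)/(H + 2) = (-311 + j)/(2 + H))
1/C(115, 101 + 146) = 1/((-311 + (101 + 146))/(2 + 115)) = 1/((-311 + 247)/117) = 1/((1/117)*(-64)) = 1/(-64/117) = -117/64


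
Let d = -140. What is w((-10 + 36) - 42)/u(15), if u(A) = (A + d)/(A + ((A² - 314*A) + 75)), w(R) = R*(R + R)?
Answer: 450048/25 ≈ 18002.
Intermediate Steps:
w(R) = 2*R² (w(R) = R*(2*R) = 2*R²)
u(A) = (-140 + A)/(75 + A² - 313*A) (u(A) = (A - 140)/(A + ((A² - 314*A) + 75)) = (-140 + A)/(A + (75 + A² - 314*A)) = (-140 + A)/(75 + A² - 313*A))
w((-10 + 36) - 42)/u(15) = (2*((-10 + 36) - 42)²)/(((-140 + 15)/(75 + 15² - 313*15))) = (2*(26 - 42)²)/((-125/(75 + 225 - 4695))) = (2*(-16)²)/((-125/(-4395))) = (2*256)/((-1/4395*(-125))) = 512/(25/879) = 512*(879/25) = 450048/25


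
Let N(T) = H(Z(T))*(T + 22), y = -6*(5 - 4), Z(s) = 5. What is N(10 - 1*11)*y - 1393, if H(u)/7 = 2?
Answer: -3157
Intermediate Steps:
H(u) = 14 (H(u) = 7*2 = 14)
y = -6 (y = -6*1 = -6)
N(T) = 308 + 14*T (N(T) = 14*(T + 22) = 14*(22 + T) = 308 + 14*T)
N(10 - 1*11)*y - 1393 = (308 + 14*(10 - 1*11))*(-6) - 1393 = (308 + 14*(10 - 11))*(-6) - 1393 = (308 + 14*(-1))*(-6) - 1393 = (308 - 14)*(-6) - 1393 = 294*(-6) - 1393 = -1764 - 1393 = -3157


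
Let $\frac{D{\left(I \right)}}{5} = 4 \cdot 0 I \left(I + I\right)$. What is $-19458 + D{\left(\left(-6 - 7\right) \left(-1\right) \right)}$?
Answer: $-19458$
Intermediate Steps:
$D{\left(I \right)} = 0$ ($D{\left(I \right)} = 5 \cdot 4 \cdot 0 I \left(I + I\right) = 5 \cdot 0 I 2 I = 5 \cdot 0 \cdot 2 I = 5 \cdot 0 = 0$)
$-19458 + D{\left(\left(-6 - 7\right) \left(-1\right) \right)} = -19458 + 0 = -19458$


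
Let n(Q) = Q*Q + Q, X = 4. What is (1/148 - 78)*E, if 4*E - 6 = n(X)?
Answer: -150059/296 ≈ -506.96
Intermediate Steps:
n(Q) = Q + Q² (n(Q) = Q² + Q = Q + Q²)
E = 13/2 (E = 3/2 + (4*(1 + 4))/4 = 3/2 + (4*5)/4 = 3/2 + (¼)*20 = 3/2 + 5 = 13/2 ≈ 6.5000)
(1/148 - 78)*E = (1/148 - 78)*(13/2) = -11543/148*13/2 = -150059/296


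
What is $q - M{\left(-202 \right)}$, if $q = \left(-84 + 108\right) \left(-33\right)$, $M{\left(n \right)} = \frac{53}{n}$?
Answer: $- \frac{159931}{202} \approx -791.74$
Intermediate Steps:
$q = -792$ ($q = 24 \left(-33\right) = -792$)
$q - M{\left(-202 \right)} = -792 - \frac{53}{-202} = -792 - 53 \left(- \frac{1}{202}\right) = -792 - - \frac{53}{202} = -792 + \frac{53}{202} = - \frac{159931}{202}$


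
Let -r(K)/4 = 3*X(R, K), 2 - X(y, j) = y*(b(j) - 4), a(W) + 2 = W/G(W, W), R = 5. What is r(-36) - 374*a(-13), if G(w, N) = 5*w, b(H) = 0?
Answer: 2046/5 ≈ 409.20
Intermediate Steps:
a(W) = -9/5 (a(W) = -2 + W/((5*W)) = -2 + W*(1/(5*W)) = -2 + ⅕ = -9/5)
X(y, j) = 2 + 4*y (X(y, j) = 2 - y*(0 - 4) = 2 - y*(-4) = 2 - (-4)*y = 2 + 4*y)
r(K) = -264 (r(K) = -12*(2 + 4*5) = -12*(2 + 20) = -12*22 = -4*66 = -264)
r(-36) - 374*a(-13) = -264 - 374*(-9/5) = -264 + 3366/5 = 2046/5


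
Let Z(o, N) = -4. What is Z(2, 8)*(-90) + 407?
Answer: 767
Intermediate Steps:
Z(2, 8)*(-90) + 407 = -4*(-90) + 407 = 360 + 407 = 767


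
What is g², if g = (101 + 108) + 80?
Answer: 83521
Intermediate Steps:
g = 289 (g = 209 + 80 = 289)
g² = 289² = 83521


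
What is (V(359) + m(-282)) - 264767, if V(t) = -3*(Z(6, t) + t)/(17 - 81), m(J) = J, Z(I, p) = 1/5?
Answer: -21202573/80 ≈ -2.6503e+5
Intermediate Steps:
Z(I, p) = ⅕
V(t) = 3/320 + 3*t/64 (V(t) = -3*(⅕ + t)/(17 - 81) = -3*(⅕ + t)/(-64) = -3*(⅕ + t)*(-1)/64 = -3*(-1/320 - t/64) = 3/320 + 3*t/64)
(V(359) + m(-282)) - 264767 = ((3/320 + (3/64)*359) - 282) - 264767 = ((3/320 + 1077/64) - 282) - 264767 = (1347/80 - 282) - 264767 = -21213/80 - 264767 = -21202573/80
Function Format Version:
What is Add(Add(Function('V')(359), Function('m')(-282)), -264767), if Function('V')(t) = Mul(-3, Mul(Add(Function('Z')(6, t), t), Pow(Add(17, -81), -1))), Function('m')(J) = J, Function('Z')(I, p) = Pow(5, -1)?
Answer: Rational(-21202573, 80) ≈ -2.6503e+5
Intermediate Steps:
Function('Z')(I, p) = Rational(1, 5)
Function('V')(t) = Add(Rational(3, 320), Mul(Rational(3, 64), t)) (Function('V')(t) = Mul(-3, Mul(Add(Rational(1, 5), t), Pow(Add(17, -81), -1))) = Mul(-3, Mul(Add(Rational(1, 5), t), Pow(-64, -1))) = Mul(-3, Mul(Add(Rational(1, 5), t), Rational(-1, 64))) = Mul(-3, Add(Rational(-1, 320), Mul(Rational(-1, 64), t))) = Add(Rational(3, 320), Mul(Rational(3, 64), t)))
Add(Add(Function('V')(359), Function('m')(-282)), -264767) = Add(Add(Add(Rational(3, 320), Mul(Rational(3, 64), 359)), -282), -264767) = Add(Add(Add(Rational(3, 320), Rational(1077, 64)), -282), -264767) = Add(Add(Rational(1347, 80), -282), -264767) = Add(Rational(-21213, 80), -264767) = Rational(-21202573, 80)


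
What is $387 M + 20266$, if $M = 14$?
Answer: $25684$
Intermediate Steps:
$387 M + 20266 = 387 \cdot 14 + 20266 = 5418 + 20266 = 25684$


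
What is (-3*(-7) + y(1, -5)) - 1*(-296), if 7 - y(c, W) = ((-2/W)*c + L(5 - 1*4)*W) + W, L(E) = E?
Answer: 1668/5 ≈ 333.60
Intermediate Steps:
y(c, W) = 7 - 2*W + 2*c/W (y(c, W) = 7 - (((-2/W)*c + (5 - 1*4)*W) + W) = 7 - ((-2*c/W + (5 - 4)*W) + W) = 7 - ((-2*c/W + 1*W) + W) = 7 - ((-2*c/W + W) + W) = 7 - ((W - 2*c/W) + W) = 7 - (2*W - 2*c/W) = 7 + (-2*W + 2*c/W) = 7 - 2*W + 2*c/W)
(-3*(-7) + y(1, -5)) - 1*(-296) = (-3*(-7) + (7 - 2*(-5) + 2*1/(-5))) - 1*(-296) = (21 + (7 + 10 + 2*1*(-⅕))) + 296 = (21 + (7 + 10 - ⅖)) + 296 = (21 + 83/5) + 296 = 188/5 + 296 = 1668/5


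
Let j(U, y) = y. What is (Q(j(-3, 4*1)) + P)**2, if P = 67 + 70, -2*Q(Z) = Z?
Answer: 18225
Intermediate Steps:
Q(Z) = -Z/2
P = 137
(Q(j(-3, 4*1)) + P)**2 = (-2 + 137)**2 = 135**2 = 18225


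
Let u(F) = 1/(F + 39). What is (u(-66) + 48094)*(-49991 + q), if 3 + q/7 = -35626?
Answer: -43197131842/3 ≈ -1.4399e+10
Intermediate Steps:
q = -249403 (q = -21 + 7*(-35626) = -21 - 249382 = -249403)
u(F) = 1/(39 + F)
(u(-66) + 48094)*(-49991 + q) = (1/(39 - 66) + 48094)*(-49991 - 249403) = (1/(-27) + 48094)*(-299394) = (-1/27 + 48094)*(-299394) = (1298537/27)*(-299394) = -43197131842/3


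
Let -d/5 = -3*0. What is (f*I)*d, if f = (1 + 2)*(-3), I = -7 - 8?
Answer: 0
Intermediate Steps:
I = -15
d = 0 (d = -(-15)*0 = -5*0 = 0)
f = -9 (f = 3*(-3) = -9)
(f*I)*d = -9*(-15)*0 = 135*0 = 0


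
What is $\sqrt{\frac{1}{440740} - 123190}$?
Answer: $\frac{i \sqrt{5982468196600815}}{220370} \approx 350.98 i$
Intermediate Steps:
$\sqrt{\frac{1}{440740} - 123190} = \sqrt{- \frac{54294760599}{440740}} = \frac{i \sqrt{5982468196600815}}{220370}$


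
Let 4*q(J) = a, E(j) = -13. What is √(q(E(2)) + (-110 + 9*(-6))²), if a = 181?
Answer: √107765/2 ≈ 164.14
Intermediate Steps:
q(J) = 181/4 (q(J) = (¼)*181 = 181/4)
√(q(E(2)) + (-110 + 9*(-6))²) = √(181/4 + (-110 + 9*(-6))²) = √(181/4 + (-110 - 54)²) = √(181/4 + (-164)²) = √(181/4 + 26896) = √(107765/4) = √107765/2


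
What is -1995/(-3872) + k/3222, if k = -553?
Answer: 2143337/6237792 ≈ 0.34361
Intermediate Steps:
-1995/(-3872) + k/3222 = -1995/(-3872) - 553/3222 = -1995*(-1/3872) - 553*1/3222 = 1995/3872 - 553/3222 = 2143337/6237792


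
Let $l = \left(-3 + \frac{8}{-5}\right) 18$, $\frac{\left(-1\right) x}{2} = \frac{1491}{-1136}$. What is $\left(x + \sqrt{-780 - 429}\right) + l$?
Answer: $- \frac{3207}{40} + i \sqrt{1209} \approx -80.175 + 34.771 i$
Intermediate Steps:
$x = \frac{21}{8}$ ($x = - 2 \frac{1491}{-1136} = - 2 \cdot 1491 \left(- \frac{1}{1136}\right) = \left(-2\right) \left(- \frac{21}{16}\right) = \frac{21}{8} \approx 2.625$)
$l = - \frac{414}{5}$ ($l = \left(-3 + 8 \left(- \frac{1}{5}\right)\right) 18 = \left(-3 - \frac{8}{5}\right) 18 = \left(- \frac{23}{5}\right) 18 = - \frac{414}{5} \approx -82.8$)
$\left(x + \sqrt{-780 - 429}\right) + l = \left(\frac{21}{8} + \sqrt{-780 - 429}\right) - \frac{414}{5} = \left(\frac{21}{8} + \sqrt{-1209}\right) - \frac{414}{5} = \left(\frac{21}{8} + i \sqrt{1209}\right) - \frac{414}{5} = - \frac{3207}{40} + i \sqrt{1209}$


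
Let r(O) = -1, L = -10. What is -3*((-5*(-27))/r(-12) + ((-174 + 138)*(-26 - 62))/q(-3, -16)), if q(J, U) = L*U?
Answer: 1728/5 ≈ 345.60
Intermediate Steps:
q(J, U) = -10*U
-3*((-5*(-27))/r(-12) + ((-174 + 138)*(-26 - 62))/q(-3, -16)) = -3*(-5*(-27)/(-1) + ((-174 + 138)*(-26 - 62))/((-10*(-16)))) = -3*(135*(-1) - 36*(-88)/160) = -3*(-135 + 3168*(1/160)) = -3*(-135 + 99/5) = -3*(-576/5) = 1728/5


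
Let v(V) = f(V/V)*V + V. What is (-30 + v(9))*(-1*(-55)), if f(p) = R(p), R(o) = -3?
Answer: -2640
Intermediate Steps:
f(p) = -3
v(V) = -2*V (v(V) = -3*V + V = -2*V)
(-30 + v(9))*(-1*(-55)) = (-30 - 2*9)*(-1*(-55)) = (-30 - 18)*55 = -48*55 = -2640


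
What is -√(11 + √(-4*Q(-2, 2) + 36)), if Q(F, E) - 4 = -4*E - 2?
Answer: -√(11 + 2*√15) ≈ -4.3297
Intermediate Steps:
Q(F, E) = 2 - 4*E (Q(F, E) = 4 + (-4*E - 2) = 4 + (-2 - 4*E) = 2 - 4*E)
-√(11 + √(-4*Q(-2, 2) + 36)) = -√(11 + √(-4*(2 - 4*2) + 36)) = -√(11 + √(-4*(2 - 8) + 36)) = -√(11 + √(-4*(-6) + 36)) = -√(11 + √(24 + 36)) = -√(11 + √60) = -√(11 + 2*√15)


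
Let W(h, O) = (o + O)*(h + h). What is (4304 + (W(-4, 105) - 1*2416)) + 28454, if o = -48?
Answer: 29886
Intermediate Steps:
W(h, O) = 2*h*(-48 + O) (W(h, O) = (-48 + O)*(h + h) = (-48 + O)*(2*h) = 2*h*(-48 + O))
(4304 + (W(-4, 105) - 1*2416)) + 28454 = (4304 + (2*(-4)*(-48 + 105) - 1*2416)) + 28454 = (4304 + (2*(-4)*57 - 2416)) + 28454 = (4304 + (-456 - 2416)) + 28454 = (4304 - 2872) + 28454 = 1432 + 28454 = 29886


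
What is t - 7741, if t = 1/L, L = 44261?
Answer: -342624400/44261 ≈ -7741.0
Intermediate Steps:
t = 1/44261 ≈ 2.2593e-5
t - 7741 = 1/44261 - 7741 = -342624400/44261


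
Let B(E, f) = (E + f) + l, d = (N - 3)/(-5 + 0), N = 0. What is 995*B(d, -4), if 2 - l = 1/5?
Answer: -1592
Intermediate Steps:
l = 9/5 (l = 2 - 1/5 = 2 - 1*⅕ = 2 - ⅕ = 9/5 ≈ 1.8000)
d = ⅗ (d = (0 - 3)/(-5 + 0) = -3/(-5) = -3*(-⅕) = ⅗ ≈ 0.60000)
B(E, f) = 9/5 + E + f (B(E, f) = (E + f) + 9/5 = 9/5 + E + f)
995*B(d, -4) = 995*(9/5 + ⅗ - 4) = 995*(-8/5) = -1592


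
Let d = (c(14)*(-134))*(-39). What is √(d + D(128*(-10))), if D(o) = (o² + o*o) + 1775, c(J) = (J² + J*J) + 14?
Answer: √5400331 ≈ 2323.9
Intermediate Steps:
c(J) = 14 + 2*J² (c(J) = (J² + J²) + 14 = 2*J² + 14 = 14 + 2*J²)
d = 2121756 (d = ((14 + 2*14²)*(-134))*(-39) = ((14 + 2*196)*(-134))*(-39) = ((14 + 392)*(-134))*(-39) = (406*(-134))*(-39) = -54404*(-39) = 2121756)
D(o) = 1775 + 2*o² (D(o) = (o² + o²) + 1775 = 2*o² + 1775 = 1775 + 2*o²)
√(d + D(128*(-10))) = √(2121756 + (1775 + 2*(128*(-10))²)) = √(2121756 + (1775 + 2*(-1280)²)) = √(2121756 + (1775 + 2*1638400)) = √(2121756 + (1775 + 3276800)) = √(2121756 + 3278575) = √5400331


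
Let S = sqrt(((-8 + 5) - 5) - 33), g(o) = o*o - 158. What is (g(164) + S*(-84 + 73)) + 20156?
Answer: 46894 - 11*I*sqrt(41) ≈ 46894.0 - 70.434*I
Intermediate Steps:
g(o) = -158 + o**2 (g(o) = o**2 - 158 = -158 + o**2)
S = I*sqrt(41) (S = sqrt((-3 - 5) - 33) = sqrt(-8 - 33) = sqrt(-41) = I*sqrt(41) ≈ 6.4031*I)
(g(164) + S*(-84 + 73)) + 20156 = ((-158 + 164**2) + (I*sqrt(41))*(-84 + 73)) + 20156 = ((-158 + 26896) + (I*sqrt(41))*(-11)) + 20156 = (26738 - 11*I*sqrt(41)) + 20156 = 46894 - 11*I*sqrt(41)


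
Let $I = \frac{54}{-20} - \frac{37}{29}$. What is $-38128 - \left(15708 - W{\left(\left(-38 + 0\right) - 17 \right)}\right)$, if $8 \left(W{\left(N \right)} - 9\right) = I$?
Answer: $- \frac{124879793}{2320} \approx -53828.0$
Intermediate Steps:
$I = - \frac{1153}{290}$ ($I = 54 \left(- \frac{1}{20}\right) - \frac{37}{29} = - \frac{27}{10} - \frac{37}{29} = - \frac{1153}{290} \approx -3.9759$)
$W{\left(N \right)} = \frac{19727}{2320}$ ($W{\left(N \right)} = 9 + \frac{1}{8} \left(- \frac{1153}{290}\right) = 9 - \frac{1153}{2320} = \frac{19727}{2320}$)
$-38128 - \left(15708 - W{\left(\left(-38 + 0\right) - 17 \right)}\right) = -38128 - \left(15708 - \frac{19727}{2320}\right) = -38128 - \frac{36422833}{2320} = - \frac{124879793}{2320}$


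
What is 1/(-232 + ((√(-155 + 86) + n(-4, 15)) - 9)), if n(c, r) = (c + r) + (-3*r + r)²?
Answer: 670/448969 - I*√69/448969 ≈ 0.0014923 - 1.8502e-5*I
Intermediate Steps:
n(c, r) = c + r + 4*r² (n(c, r) = (c + r) + (-2*r)² = (c + r) + 4*r² = c + r + 4*r²)
1/(-232 + ((√(-155 + 86) + n(-4, 15)) - 9)) = 1/(-232 + ((√(-155 + 86) + (-4 + 15 + 4*15²)) - 9)) = 1/(-232 + ((√(-69) + (-4 + 15 + 4*225)) - 9)) = 1/(-232 + ((I*√69 + (-4 + 15 + 900)) - 9)) = 1/(-232 + ((I*√69 + 911) - 9)) = 1/(-232 + ((911 + I*√69) - 9)) = 1/(-232 + (902 + I*√69)) = 1/(670 + I*√69)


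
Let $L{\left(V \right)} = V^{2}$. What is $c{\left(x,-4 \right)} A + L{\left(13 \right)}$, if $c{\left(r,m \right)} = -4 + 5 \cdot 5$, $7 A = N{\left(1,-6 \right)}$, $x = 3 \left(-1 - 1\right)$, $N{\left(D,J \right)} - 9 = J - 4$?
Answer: $166$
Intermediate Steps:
$N{\left(D,J \right)} = 5 + J$ ($N{\left(D,J \right)} = 9 + \left(J - 4\right) = 9 + \left(-4 + J\right) = 5 + J$)
$x = -6$ ($x = 3 \left(-2\right) = -6$)
$A = - \frac{1}{7}$ ($A = \frac{5 - 6}{7} = \frac{1}{7} \left(-1\right) = - \frac{1}{7} \approx -0.14286$)
$c{\left(r,m \right)} = 21$ ($c{\left(r,m \right)} = -4 + 25 = 21$)
$c{\left(x,-4 \right)} A + L{\left(13 \right)} = 21 \left(- \frac{1}{7}\right) + 13^{2} = -3 + 169 = 166$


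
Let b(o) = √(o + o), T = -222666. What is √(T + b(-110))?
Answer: √(-222666 + 2*I*√55) ≈ 0.016 + 471.88*I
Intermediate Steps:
b(o) = √2*√o (b(o) = √(2*o) = √2*√o)
√(T + b(-110)) = √(-222666 + √2*√(-110)) = √(-222666 + √2*(I*√110)) = √(-222666 + 2*I*√55)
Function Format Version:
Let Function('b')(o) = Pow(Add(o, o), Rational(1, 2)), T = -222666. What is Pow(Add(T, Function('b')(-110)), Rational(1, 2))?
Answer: Pow(Add(-222666, Mul(2, I, Pow(55, Rational(1, 2)))), Rational(1, 2)) ≈ Add(0.016, Mul(471.88, I))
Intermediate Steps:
Function('b')(o) = Mul(Pow(2, Rational(1, 2)), Pow(o, Rational(1, 2))) (Function('b')(o) = Pow(Mul(2, o), Rational(1, 2)) = Mul(Pow(2, Rational(1, 2)), Pow(o, Rational(1, 2))))
Pow(Add(T, Function('b')(-110)), Rational(1, 2)) = Pow(Add(-222666, Mul(Pow(2, Rational(1, 2)), Pow(-110, Rational(1, 2)))), Rational(1, 2)) = Pow(Add(-222666, Mul(Pow(2, Rational(1, 2)), Mul(I, Pow(110, Rational(1, 2))))), Rational(1, 2)) = Pow(Add(-222666, Mul(2, I, Pow(55, Rational(1, 2)))), Rational(1, 2))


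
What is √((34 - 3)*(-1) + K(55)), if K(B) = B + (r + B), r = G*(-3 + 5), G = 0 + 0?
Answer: √79 ≈ 8.8882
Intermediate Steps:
G = 0
r = 0 (r = 0*(-3 + 5) = 0*2 = 0)
K(B) = 2*B (K(B) = B + (0 + B) = B + B = 2*B)
√((34 - 3)*(-1) + K(55)) = √((34 - 3)*(-1) + 2*55) = √(31*(-1) + 110) = √(-31 + 110) = √79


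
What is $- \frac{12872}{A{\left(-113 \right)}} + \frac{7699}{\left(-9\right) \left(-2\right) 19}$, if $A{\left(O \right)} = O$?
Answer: $\frac{5272211}{38646} \approx 136.42$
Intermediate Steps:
$- \frac{12872}{A{\left(-113 \right)}} + \frac{7699}{\left(-9\right) \left(-2\right) 19} = - \frac{12872}{-113} + \frac{7699}{\left(-9\right) \left(-2\right) 19} = \left(-12872\right) \left(- \frac{1}{113}\right) + \frac{7699}{18 \cdot 19} = \frac{12872}{113} + \frac{7699}{342} = \frac{5272211}{38646}$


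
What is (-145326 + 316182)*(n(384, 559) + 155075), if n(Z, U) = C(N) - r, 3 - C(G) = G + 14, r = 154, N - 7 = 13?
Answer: 26463885840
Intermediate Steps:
N = 20 (N = 7 + 13 = 20)
C(G) = -11 - G (C(G) = 3 - (G + 14) = 3 - (14 + G) = 3 + (-14 - G) = -11 - G)
n(Z, U) = -185 (n(Z, U) = (-11 - 1*20) - 1*154 = (-11 - 20) - 154 = -31 - 154 = -185)
(-145326 + 316182)*(n(384, 559) + 155075) = (-145326 + 316182)*(-185 + 155075) = 170856*154890 = 26463885840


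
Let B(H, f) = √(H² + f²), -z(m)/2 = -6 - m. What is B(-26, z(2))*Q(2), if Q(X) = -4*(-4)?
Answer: 32*√233 ≈ 488.46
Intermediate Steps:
z(m) = 12 + 2*m (z(m) = -2*(-6 - m) = 12 + 2*m)
Q(X) = 16
B(-26, z(2))*Q(2) = √((-26)² + (12 + 2*2)²)*16 = √(676 + (12 + 4)²)*16 = √(676 + 16²)*16 = √(676 + 256)*16 = √932*16 = (2*√233)*16 = 32*√233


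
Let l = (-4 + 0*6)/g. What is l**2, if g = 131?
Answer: 16/17161 ≈ 0.00093235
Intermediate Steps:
l = -4/131 (l = (-4 + 0*6)/131 = (-4 + 0)*(1/131) = -4*1/131 = -4/131 ≈ -0.030534)
l**2 = (-4/131)**2 = 16/17161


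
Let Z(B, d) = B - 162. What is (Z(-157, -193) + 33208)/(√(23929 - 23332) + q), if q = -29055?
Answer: -318529965/281397476 - 10963*√597/281397476 ≈ -1.1329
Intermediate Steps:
Z(B, d) = -162 + B
(Z(-157, -193) + 33208)/(√(23929 - 23332) + q) = ((-162 - 157) + 33208)/(√(23929 - 23332) - 29055) = (-319 + 33208)/(√597 - 29055) = 32889/(-29055 + √597)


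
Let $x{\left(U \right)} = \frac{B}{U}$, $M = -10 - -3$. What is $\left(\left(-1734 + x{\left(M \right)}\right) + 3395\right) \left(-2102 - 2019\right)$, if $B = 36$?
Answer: $- \frac{47766511}{7} \approx -6.8238 \cdot 10^{6}$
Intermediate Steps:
$M = -7$ ($M = -10 + 3 = -7$)
$x{\left(U \right)} = \frac{36}{U}$
$\left(\left(-1734 + x{\left(M \right)}\right) + 3395\right) \left(-2102 - 2019\right) = \left(\left(-1734 + \frac{36}{-7}\right) + 3395\right) \left(-2102 - 2019\right) = \left(\left(-1734 + 36 \left(- \frac{1}{7}\right)\right) + 3395\right) \left(-4121\right) = \left(\left(-1734 - \frac{36}{7}\right) + 3395\right) \left(-4121\right) = \left(- \frac{12174}{7} + 3395\right) \left(-4121\right) = \frac{11591}{7} \left(-4121\right) = - \frac{47766511}{7}$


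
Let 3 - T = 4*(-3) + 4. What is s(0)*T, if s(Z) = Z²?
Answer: 0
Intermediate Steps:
T = 11 (T = 3 - (4*(-3) + 4) = 3 - (-12 + 4) = 3 - 1*(-8) = 3 + 8 = 11)
s(0)*T = 0²*11 = 0*11 = 0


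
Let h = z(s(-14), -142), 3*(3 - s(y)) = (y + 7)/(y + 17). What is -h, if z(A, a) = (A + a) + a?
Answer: 2522/9 ≈ 280.22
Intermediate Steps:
s(y) = 3 - (7 + y)/(3*(17 + y)) (s(y) = 3 - (y + 7)/(3*(y + 17)) = 3 - (7 + y)/(3*(17 + y)))
z(A, a) = A + 2*a
h = -2522/9 (h = 2*(73 + 4*(-14))/(3*(17 - 14)) + 2*(-142) = (2/3)*(73 - 56)/3 - 284 = (2/3)*(1/3)*17 - 284 = 34/9 - 284 = -2522/9 ≈ -280.22)
-h = -1*(-2522/9) = 2522/9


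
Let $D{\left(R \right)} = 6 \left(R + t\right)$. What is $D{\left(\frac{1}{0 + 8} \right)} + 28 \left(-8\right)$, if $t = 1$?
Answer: $- \frac{869}{4} \approx -217.25$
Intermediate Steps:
$D{\left(R \right)} = 6 + 6 R$ ($D{\left(R \right)} = 6 \left(R + 1\right) = 6 \left(1 + R\right) = 6 + 6 R$)
$D{\left(\frac{1}{0 + 8} \right)} + 28 \left(-8\right) = \left(6 + \frac{6}{0 + 8}\right) + 28 \left(-8\right) = \left(6 + \frac{6}{8}\right) - 224 = \left(6 + 6 \cdot \frac{1}{8}\right) - 224 = \left(6 + \frac{3}{4}\right) - 224 = \frac{27}{4} - 224 = - \frac{869}{4}$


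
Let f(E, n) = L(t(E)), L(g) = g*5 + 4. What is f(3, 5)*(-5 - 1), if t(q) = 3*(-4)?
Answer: 336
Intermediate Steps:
t(q) = -12
L(g) = 4 + 5*g (L(g) = 5*g + 4 = 4 + 5*g)
f(E, n) = -56 (f(E, n) = 4 + 5*(-12) = 4 - 60 = -56)
f(3, 5)*(-5 - 1) = -56*(-5 - 1) = -56*(-6) = 336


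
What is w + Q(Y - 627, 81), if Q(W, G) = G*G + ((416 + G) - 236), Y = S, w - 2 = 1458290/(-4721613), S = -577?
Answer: 32218828822/4721613 ≈ 6823.7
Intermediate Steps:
w = 7984936/4721613 (w = 2 + 1458290/(-4721613) = 2 + 1458290*(-1/4721613) = 2 - 1458290/4721613 = 7984936/4721613 ≈ 1.6911)
Y = -577
Q(W, G) = 180 + G + G² (Q(W, G) = G² + (180 + G) = 180 + G + G²)
w + Q(Y - 627, 81) = 7984936/4721613 + (180 + 81 + 81²) = 7984936/4721613 + (180 + 81 + 6561) = 7984936/4721613 + 6822 = 32218828822/4721613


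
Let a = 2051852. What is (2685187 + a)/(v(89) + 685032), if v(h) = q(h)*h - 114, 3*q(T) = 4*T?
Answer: 14211117/2086438 ≈ 6.8112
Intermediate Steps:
q(T) = 4*T/3 (q(T) = (4*T)/3 = 4*T/3)
v(h) = -114 + 4*h²/3 (v(h) = (4*h/3)*h - 114 = 4*h²/3 - 114 = -114 + 4*h²/3)
(2685187 + a)/(v(89) + 685032) = (2685187 + 2051852)/((-114 + (4/3)*89²) + 685032) = 4737039/((-114 + (4/3)*7921) + 685032) = 4737039/((-114 + 31684/3) + 685032) = 4737039/(31342/3 + 685032) = 4737039/(2086438/3) = 4737039*(3/2086438) = 14211117/2086438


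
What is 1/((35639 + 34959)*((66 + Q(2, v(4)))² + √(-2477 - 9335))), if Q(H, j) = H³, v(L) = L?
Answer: 1369/529456549006 - I*√2953/1058913098012 ≈ 2.5857e-9 - 5.1318e-11*I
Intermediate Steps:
1/((35639 + 34959)*((66 + Q(2, v(4)))² + √(-2477 - 9335))) = 1/((35639 + 34959)*((66 + 2³)² + √(-2477 - 9335))) = 1/(70598*((66 + 8)² + √(-11812))) = 1/(70598*(74² + 2*I*√2953)) = 1/(70598*(5476 + 2*I*√2953)) = 1/(386594648 + 141196*I*√2953)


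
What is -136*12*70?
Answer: -114240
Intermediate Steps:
-136*12*70 = -1632*70 = -114240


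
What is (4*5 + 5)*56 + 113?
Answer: 1513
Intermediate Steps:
(4*5 + 5)*56 + 113 = (20 + 5)*56 + 113 = 25*56 + 113 = 1400 + 113 = 1513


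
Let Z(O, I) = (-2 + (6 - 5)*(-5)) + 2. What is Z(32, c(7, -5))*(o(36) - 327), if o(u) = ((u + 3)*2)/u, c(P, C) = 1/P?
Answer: 9745/6 ≈ 1624.2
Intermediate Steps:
o(u) = (6 + 2*u)/u (o(u) = ((3 + u)*2)/u = (6 + 2*u)/u)
Z(O, I) = -5 (Z(O, I) = (-2 + 1*(-5)) + 2 = (-2 - 5) + 2 = -7 + 2 = -5)
Z(32, c(7, -5))*(o(36) - 327) = -5*((2 + 6/36) - 327) = -5*((2 + 6*(1/36)) - 327) = -5*((2 + 1/6) - 327) = -5*(13/6 - 327) = -5*(-1949/6) = 9745/6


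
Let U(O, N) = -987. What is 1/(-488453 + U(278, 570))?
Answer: -1/489440 ≈ -2.0432e-6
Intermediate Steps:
1/(-488453 + U(278, 570)) = 1/(-488453 - 987) = 1/(-489440) = -1/489440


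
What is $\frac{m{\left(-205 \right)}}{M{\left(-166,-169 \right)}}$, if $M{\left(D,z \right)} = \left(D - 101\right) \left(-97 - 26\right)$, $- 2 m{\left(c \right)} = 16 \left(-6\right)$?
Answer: $\frac{16}{10947} \approx 0.0014616$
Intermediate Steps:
$m{\left(c \right)} = 48$ ($m{\left(c \right)} = - \frac{16 \left(-6\right)}{2} = \left(- \frac{1}{2}\right) \left(-96\right) = 48$)
$M{\left(D,z \right)} = 12423 - 123 D$ ($M{\left(D,z \right)} = \left(-101 + D\right) \left(-123\right) = 12423 - 123 D$)
$\frac{m{\left(-205 \right)}}{M{\left(-166,-169 \right)}} = \frac{48}{12423 - -20418} = \frac{48}{12423 + 20418} = \frac{48}{32841} = 48 \cdot \frac{1}{32841} = \frac{16}{10947}$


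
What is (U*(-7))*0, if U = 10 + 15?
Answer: 0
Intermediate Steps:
U = 25
(U*(-7))*0 = (25*(-7))*0 = -175*0 = 0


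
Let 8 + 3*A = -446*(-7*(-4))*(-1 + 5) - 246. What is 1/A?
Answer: -3/50206 ≈ -5.9754e-5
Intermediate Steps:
A = -50206/3 (A = -8/3 + (-446*(-7*(-4))*(-1 + 5) - 246)/3 = -8/3 + (-12488*4 - 246)/3 = -8/3 + (-446*112 - 246)/3 = -8/3 + (-49952 - 246)/3 = -8/3 + (1/3)*(-50198) = -8/3 - 50198/3 = -50206/3 ≈ -16735.)
1/A = 1/(-50206/3) = -3/50206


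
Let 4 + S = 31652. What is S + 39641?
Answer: 71289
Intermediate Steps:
S = 31648 (S = -4 + 31652 = 31648)
S + 39641 = 31648 + 39641 = 71289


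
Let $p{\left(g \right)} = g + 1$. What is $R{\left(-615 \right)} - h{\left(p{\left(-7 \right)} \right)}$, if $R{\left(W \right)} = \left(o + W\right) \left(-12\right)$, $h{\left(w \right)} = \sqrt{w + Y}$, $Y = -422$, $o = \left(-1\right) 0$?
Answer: $7380 - 2 i \sqrt{107} \approx 7380.0 - 20.688 i$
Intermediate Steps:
$o = 0$
$p{\left(g \right)} = 1 + g$
$h{\left(w \right)} = \sqrt{-422 + w}$ ($h{\left(w \right)} = \sqrt{w - 422} = \sqrt{-422 + w}$)
$R{\left(W \right)} = - 12 W$ ($R{\left(W \right)} = \left(0 + W\right) \left(-12\right) = W \left(-12\right) = - 12 W$)
$R{\left(-615 \right)} - h{\left(p{\left(-7 \right)} \right)} = \left(-12\right) \left(-615\right) - \sqrt{-422 + \left(1 - 7\right)} = 7380 - \sqrt{-422 - 6} = 7380 - \sqrt{-428} = 7380 - 2 i \sqrt{107}$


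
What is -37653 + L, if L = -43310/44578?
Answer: -839269372/22289 ≈ -37654.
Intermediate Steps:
L = -21655/22289 (L = -43310*1/44578 = -21655/22289 ≈ -0.97156)
-37653 + L = -37653 - 21655/22289 = -839269372/22289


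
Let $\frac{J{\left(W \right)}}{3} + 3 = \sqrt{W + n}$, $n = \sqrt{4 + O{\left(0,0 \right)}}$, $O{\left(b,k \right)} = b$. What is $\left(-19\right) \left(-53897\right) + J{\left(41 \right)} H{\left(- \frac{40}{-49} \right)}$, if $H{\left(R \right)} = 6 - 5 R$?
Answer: $\frac{50177261}{49} + \frac{282 \sqrt{43}}{49} \approx 1.0241 \cdot 10^{6}$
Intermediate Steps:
$n = 2$ ($n = \sqrt{4 + 0} = \sqrt{4} = 2$)
$J{\left(W \right)} = -9 + 3 \sqrt{2 + W}$ ($J{\left(W \right)} = -9 + 3 \sqrt{W + 2} = -9 + 3 \sqrt{2 + W}$)
$\left(-19\right) \left(-53897\right) + J{\left(41 \right)} H{\left(- \frac{40}{-49} \right)} = \left(-19\right) \left(-53897\right) + \left(-9 + 3 \sqrt{2 + 41}\right) \left(6 - 5 \left(- \frac{40}{-49}\right)\right) = 1024043 + \left(-9 + 3 \sqrt{43}\right) \left(6 - 5 \left(\left(-40\right) \left(- \frac{1}{49}\right)\right)\right) = 1024043 + \left(-9 + 3 \sqrt{43}\right) \left(6 - \frac{200}{49}\right) = 1024043 + \left(-9 + 3 \sqrt{43}\right) \frac{94}{49} = 1024043 - \left(\frac{846}{49} - \frac{282 \sqrt{43}}{49}\right) = \frac{50177261}{49} + \frac{282 \sqrt{43}}{49}$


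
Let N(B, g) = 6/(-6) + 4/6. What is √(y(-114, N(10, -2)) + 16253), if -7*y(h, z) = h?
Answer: √797195/7 ≈ 127.55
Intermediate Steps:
N(B, g) = -⅓ (N(B, g) = 6*(-⅙) + 4*(⅙) = -1 + ⅔ = -⅓)
y(h, z) = -h/7
√(y(-114, N(10, -2)) + 16253) = √(-⅐*(-114) + 16253) = √(114/7 + 16253) = √(113885/7) = √797195/7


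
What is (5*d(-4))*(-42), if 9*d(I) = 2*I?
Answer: 560/3 ≈ 186.67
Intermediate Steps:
d(I) = 2*I/9 (d(I) = (2*I)/9 = 2*I/9)
(5*d(-4))*(-42) = (5*((2/9)*(-4)))*(-42) = (5*(-8/9))*(-42) = -40/9*(-42) = 560/3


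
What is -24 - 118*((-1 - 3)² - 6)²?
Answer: -11824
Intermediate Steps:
-24 - 118*((-1 - 3)² - 6)² = -24 - 118*((-4)² - 6)² = -24 - 118*(16 - 6)² = -24 - 118*10² = -24 - 118*100 = -24 - 11800 = -11824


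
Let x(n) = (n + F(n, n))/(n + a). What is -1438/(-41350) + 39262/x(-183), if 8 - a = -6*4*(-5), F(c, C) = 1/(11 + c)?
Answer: 41187804100963/650786975 ≈ 63289.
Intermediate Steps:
a = -112 (a = 8 - (-6*4)*(-5) = 8 - (-24)*(-5) = 8 - 1*120 = 8 - 120 = -112)
x(n) = (n + 1/(11 + n))/(-112 + n) (x(n) = (n + 1/(11 + n))/(n - 112) = (n + 1/(11 + n))/(-112 + n))
-1438/(-41350) + 39262/x(-183) = -1438/(-41350) + 39262/(((1 - 183*(11 - 183))/((-112 - 183)*(11 - 183)))) = -1438*(-1/41350) + 39262/(((1 - 183*(-172))/(-295*(-172)))) = 719/20675 + 39262/((-1/295*(-1/172)*(1 + 31476))) = 719/20675 + 39262/((-1/295*(-1/172)*31477)) = 719/20675 + 39262/(31477/50740) = 719/20675 + 39262*(50740/31477) = 719/20675 + 1992153880/31477 = 41187804100963/650786975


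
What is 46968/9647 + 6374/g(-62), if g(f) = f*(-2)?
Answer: 33657005/598114 ≈ 56.272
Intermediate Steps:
g(f) = -2*f
46968/9647 + 6374/g(-62) = 46968/9647 + 6374/((-2*(-62))) = 46968*(1/9647) + 6374/124 = 46968/9647 + 6374*(1/124) = 46968/9647 + 3187/62 = 33657005/598114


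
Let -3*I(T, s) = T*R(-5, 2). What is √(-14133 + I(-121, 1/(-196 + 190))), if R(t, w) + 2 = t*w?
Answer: I*√14617 ≈ 120.9*I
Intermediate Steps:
R(t, w) = -2 + t*w
I(T, s) = 4*T (I(T, s) = -T*(-2 - 5*2)/3 = -T*(-2 - 10)/3 = -T*(-12)/3 = -(-4)*T = 4*T)
√(-14133 + I(-121, 1/(-196 + 190))) = √(-14133 + 4*(-121)) = √(-14133 - 484) = √(-14617) = I*√14617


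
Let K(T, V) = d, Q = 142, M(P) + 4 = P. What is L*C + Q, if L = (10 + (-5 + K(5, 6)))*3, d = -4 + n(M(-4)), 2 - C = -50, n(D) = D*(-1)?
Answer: 1546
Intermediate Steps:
M(P) = -4 + P
n(D) = -D
C = 52 (C = 2 - 1*(-50) = 2 + 50 = 52)
d = 4 (d = -4 - (-4 - 4) = -4 - 1*(-8) = -4 + 8 = 4)
K(T, V) = 4
L = 27 (L = (10 + (-5 + 4))*3 = (10 - 1)*3 = 9*3 = 27)
L*C + Q = 27*52 + 142 = 1404 + 142 = 1546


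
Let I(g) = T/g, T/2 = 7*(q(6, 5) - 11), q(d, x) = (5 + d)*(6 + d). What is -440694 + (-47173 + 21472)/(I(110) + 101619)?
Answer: -223948479873/508172 ≈ -4.4069e+5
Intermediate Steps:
T = 1694 (T = 2*(7*((30 + 6² + 11*6) - 11)) = 2*(7*((30 + 36 + 66) - 11)) = 2*(7*(132 - 11)) = 2*(7*121) = 2*847 = 1694)
I(g) = 1694/g
-440694 + (-47173 + 21472)/(I(110) + 101619) = -440694 + (-47173 + 21472)/(1694/110 + 101619) = -440694 - 25701/(1694*(1/110) + 101619) = -440694 - 25701/(77/5 + 101619) = -440694 - 25701/508172/5 = -440694 - 25701*5/508172 = -440694 - 128505/508172 = -223948479873/508172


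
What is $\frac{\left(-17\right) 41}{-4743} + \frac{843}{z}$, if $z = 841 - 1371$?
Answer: $- \frac{213467}{147870} \approx -1.4436$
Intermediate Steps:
$z = -530$
$\frac{\left(-17\right) 41}{-4743} + \frac{843}{z} = \frac{\left(-17\right) 41}{-4743} + \frac{843}{-530} = \left(-697\right) \left(- \frac{1}{4743}\right) + 843 \left(- \frac{1}{530}\right) = \frac{41}{279} - \frac{843}{530} = - \frac{213467}{147870}$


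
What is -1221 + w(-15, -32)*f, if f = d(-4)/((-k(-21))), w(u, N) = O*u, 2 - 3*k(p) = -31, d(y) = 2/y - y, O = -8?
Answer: -13851/11 ≈ -1259.2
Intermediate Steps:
d(y) = -y + 2/y
k(p) = 11 (k(p) = 2/3 - 1/3*(-31) = 2/3 + 31/3 = 11)
w(u, N) = -8*u
f = -7/22 (f = (-1*(-4) + 2/(-4))/((-1*11)) = (4 + 2*(-1/4))/(-11) = (4 - 1/2)*(-1/11) = (7/2)*(-1/11) = -7/22 ≈ -0.31818)
-1221 + w(-15, -32)*f = -1221 - 8*(-15)*(-7/22) = -1221 + 120*(-7/22) = -1221 - 420/11 = -13851/11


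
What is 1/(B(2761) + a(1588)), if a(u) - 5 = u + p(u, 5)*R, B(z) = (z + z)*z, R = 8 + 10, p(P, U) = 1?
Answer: 1/15247853 ≈ 6.5583e-8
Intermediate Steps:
R = 18
B(z) = 2*z² (B(z) = (2*z)*z = 2*z²)
a(u) = 23 + u (a(u) = 5 + (u + 1*18) = 5 + (u + 18) = 5 + (18 + u) = 23 + u)
1/(B(2761) + a(1588)) = 1/(2*2761² + (23 + 1588)) = 1/(2*7623121 + 1611) = 1/(15246242 + 1611) = 1/15247853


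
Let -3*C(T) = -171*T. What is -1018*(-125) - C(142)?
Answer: 119156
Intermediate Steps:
C(T) = 57*T (C(T) = -(-57)*T = 57*T)
-1018*(-125) - C(142) = -1018*(-125) - 57*142 = 127250 - 1*8094 = 127250 - 8094 = 119156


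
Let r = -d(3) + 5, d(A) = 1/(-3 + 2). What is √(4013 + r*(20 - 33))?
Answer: √3935 ≈ 62.730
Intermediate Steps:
d(A) = -1 (d(A) = 1/(-1) = -1)
r = 6 (r = -1*(-1) + 5 = 1 + 5 = 6)
√(4013 + r*(20 - 33)) = √(4013 + 6*(20 - 33)) = √(4013 + 6*(-13)) = √(4013 - 78) = √3935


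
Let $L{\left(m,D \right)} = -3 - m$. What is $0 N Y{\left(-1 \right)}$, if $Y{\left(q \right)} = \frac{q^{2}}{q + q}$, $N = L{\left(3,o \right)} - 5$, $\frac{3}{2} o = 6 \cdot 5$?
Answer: $0$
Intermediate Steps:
$o = 20$ ($o = \frac{2 \cdot 6 \cdot 5}{3} = \frac{2}{3} \cdot 30 = 20$)
$N = -11$ ($N = \left(-3 - 3\right) - 5 = -6 - 5 = -11$)
$Y{\left(q \right)} = \frac{q}{2}$ ($Y{\left(q \right)} = \frac{q^{2}}{2 q} = \frac{1}{2 q} q^{2} = \frac{q}{2}$)
$0 N Y{\left(-1 \right)} = 0 \left(-11\right) \frac{1}{2} \left(-1\right) = 0 \left(- \frac{1}{2}\right) = 0$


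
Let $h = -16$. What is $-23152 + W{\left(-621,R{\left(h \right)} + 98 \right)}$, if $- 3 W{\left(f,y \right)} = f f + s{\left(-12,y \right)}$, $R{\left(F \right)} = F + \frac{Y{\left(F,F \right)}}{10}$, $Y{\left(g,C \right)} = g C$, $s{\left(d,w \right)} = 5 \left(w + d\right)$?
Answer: $- \frac{455575}{3} \approx -1.5186 \cdot 10^{5}$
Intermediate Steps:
$s{\left(d,w \right)} = 5 d + 5 w$ ($s{\left(d,w \right)} = 5 \left(d + w\right) = 5 d + 5 w$)
$Y{\left(g,C \right)} = C g$
$R{\left(F \right)} = F + \frac{F^{2}}{10}$ ($R{\left(F \right)} = F + \frac{F F}{10} = F + F^{2} \cdot \frac{1}{10} = F + \frac{F^{2}}{10}$)
$W{\left(f,y \right)} = 20 - \frac{5 y}{3} - \frac{f^{2}}{3}$ ($W{\left(f,y \right)} = - \frac{f f + \left(5 \left(-12\right) + 5 y\right)}{3} = - \frac{f^{2} + \left(-60 + 5 y\right)}{3} = - \frac{-60 + f^{2} + 5 y}{3} = 20 - \frac{5 y}{3} - \frac{f^{2}}{3}$)
$-23152 + W{\left(-621,R{\left(h \right)} + 98 \right)} = -23152 - \left(-20 + 128547 + \frac{5 \left(\frac{1}{10} \left(-16\right) \left(10 - 16\right) + 98\right)}{3}\right) = -23152 - \left(128527 + \frac{5 \left(\frac{1}{10} \left(-16\right) \left(-6\right) + 98\right)}{3}\right) = -23152 - \left(128527 + \frac{5 \left(\frac{48}{5} + 98\right)}{3}\right) = -23152 - \frac{386119}{3} = - \frac{455575}{3}$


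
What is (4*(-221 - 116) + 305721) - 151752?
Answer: 152621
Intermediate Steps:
(4*(-221 - 116) + 305721) - 151752 = (4*(-337) + 305721) - 151752 = (-1348 + 305721) - 151752 = 304373 - 151752 = 152621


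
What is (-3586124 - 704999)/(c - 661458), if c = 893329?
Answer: -4291123/231871 ≈ -18.507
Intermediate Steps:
(-3586124 - 704999)/(c - 661458) = (-3586124 - 704999)/(893329 - 661458) = -4291123/231871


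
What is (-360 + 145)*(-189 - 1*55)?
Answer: 52460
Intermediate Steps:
(-360 + 145)*(-189 - 1*55) = -215*(-189 - 55) = -215*(-244) = 52460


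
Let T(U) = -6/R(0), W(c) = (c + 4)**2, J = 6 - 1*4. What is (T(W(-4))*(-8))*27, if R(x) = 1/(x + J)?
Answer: 2592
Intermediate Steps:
J = 2 (J = 6 - 4 = 2)
W(c) = (4 + c)**2
R(x) = 1/(2 + x) (R(x) = 1/(x + 2) = 1/(2 + x))
T(U) = -12 (T(U) = -6/(1/(2 + 0)) = -6/(1/2) = -6/1/2 = -6*2 = -12)
(T(W(-4))*(-8))*27 = -12*(-8)*27 = 96*27 = 2592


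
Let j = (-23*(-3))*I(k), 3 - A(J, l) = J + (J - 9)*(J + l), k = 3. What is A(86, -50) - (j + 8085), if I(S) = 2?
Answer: -11078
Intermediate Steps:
A(J, l) = 3 - J - (-9 + J)*(J + l) (A(J, l) = 3 - (J + (J - 9)*(J + l)) = 3 - (J + (-9 + J)*(J + l)) = 3 + (-J - (-9 + J)*(J + l)) = 3 - J - (-9 + J)*(J + l))
j = 138 (j = -23*(-3)*2 = 69*2 = 138)
A(86, -50) - (j + 8085) = (3 - 1*86² + 8*86 + 9*(-50) - 1*86*(-50)) - (138 + 8085) = (3 - 1*7396 + 688 - 450 + 4300) - 1*8223 = (3 - 7396 + 688 - 450 + 4300) - 8223 = -2855 - 8223 = -11078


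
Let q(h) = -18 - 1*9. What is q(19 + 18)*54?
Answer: -1458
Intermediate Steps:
q(h) = -27 (q(h) = -18 - 9 = -27)
q(19 + 18)*54 = -27*54 = -1458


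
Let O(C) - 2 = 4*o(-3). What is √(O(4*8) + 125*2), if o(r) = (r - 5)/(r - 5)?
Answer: 16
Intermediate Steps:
o(r) = 1 (o(r) = (-5 + r)/(-5 + r) = 1)
O(C) = 6 (O(C) = 2 + 4*1 = 2 + 4 = 6)
√(O(4*8) + 125*2) = √(6 + 125*2) = √(6 + 250) = √256 = 16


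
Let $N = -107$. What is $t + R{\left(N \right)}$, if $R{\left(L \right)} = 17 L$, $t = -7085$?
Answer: $-8904$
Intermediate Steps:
$t + R{\left(N \right)} = -7085 + 17 \left(-107\right) = -7085 - 1819 = -8904$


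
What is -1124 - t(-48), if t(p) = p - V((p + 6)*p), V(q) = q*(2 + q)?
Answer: 4067212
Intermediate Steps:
t(p) = p - p*(2 + p*(6 + p))*(6 + p) (t(p) = p - (p + 6)*p*(2 + (p + 6)*p) = p - (6 + p)*p*(2 + (6 + p)*p) = p - p*(6 + p)*(2 + p*(6 + p)) = p - p*(2 + p*(6 + p))*(6 + p))
-1124 - t(-48) = -1124 - (-48)*(1 - (2 - 48*(6 - 48))*(6 - 48)) = -1124 - (-48)*(1 - 1*(2 - 48*(-42))*(-42)) = -1124 - (-48)*(1 - 1*(2 + 2016)*(-42)) = -1124 - (-48)*(1 - 1*2018*(-42)) = -1124 - (-48)*(1 + 84756) = -1124 - (-48)*84757 = -1124 - 1*(-4068336) = -1124 + 4068336 = 4067212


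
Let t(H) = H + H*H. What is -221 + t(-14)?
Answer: -39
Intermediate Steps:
t(H) = H + H²
-221 + t(-14) = -221 - 14*(1 - 14) = -221 - 14*(-13) = -221 + 182 = -39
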